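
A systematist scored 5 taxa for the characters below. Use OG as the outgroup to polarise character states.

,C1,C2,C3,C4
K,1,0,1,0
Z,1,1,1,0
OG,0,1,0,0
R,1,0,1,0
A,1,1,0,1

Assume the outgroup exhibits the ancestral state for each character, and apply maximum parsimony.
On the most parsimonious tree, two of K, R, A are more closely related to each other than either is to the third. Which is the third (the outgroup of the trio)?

Character polarity is set by the outgroup: the derived state is whichever differs from the outgroup's state, so for C2 the derived state is '0', and for the remaining characters it is '1'.
C1 (derived state '1') is shared by all ingroup taxa — unites the whole ingroup.
Only K and R show the derived state '0' for C2, supporting them as a clade.
C3 (derived state '1') is shared by K, R, and Z — a synapomorphy uniting that clade.
C4: derived state '1' in A only — an autapomorphy, so it tells us nothing about relationships among taxa.
Most parsimonious ingroup topology: ((Z,(K,R)),A).
R and K share a more recent common ancestor with each other than either does with A, so A is the least closely related of the three.

A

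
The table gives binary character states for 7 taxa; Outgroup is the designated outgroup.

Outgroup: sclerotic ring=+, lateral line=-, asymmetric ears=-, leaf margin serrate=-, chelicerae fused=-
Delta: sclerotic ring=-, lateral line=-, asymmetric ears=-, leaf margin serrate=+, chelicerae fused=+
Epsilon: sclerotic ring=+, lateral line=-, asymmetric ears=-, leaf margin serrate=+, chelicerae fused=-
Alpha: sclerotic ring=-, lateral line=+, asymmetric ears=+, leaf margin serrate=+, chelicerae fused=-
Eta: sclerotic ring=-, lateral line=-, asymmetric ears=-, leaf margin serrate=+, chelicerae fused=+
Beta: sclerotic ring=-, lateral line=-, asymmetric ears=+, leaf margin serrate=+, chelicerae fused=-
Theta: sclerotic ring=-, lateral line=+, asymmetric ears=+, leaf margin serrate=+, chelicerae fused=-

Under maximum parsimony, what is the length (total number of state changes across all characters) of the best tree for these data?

5

Character polarity is set by the outgroup: the derived state is whichever differs from the outgroup's state, so for sclerotic ring the derived state is '-', and for the remaining characters it is '+'.
sclerotic ring (derived state '-') is shared by Alpha, Beta, Delta, Eta, and Theta — a synapomorphy uniting that clade.
lateral line: derived state '+' in Alpha and Theta only — synapomorphy for {Alpha, Theta}.
Only Alpha, Beta, and Theta show the derived state '+' for asymmetric ears, supporting them as a clade.
All ingroup taxa share the derived state '+' for leaf margin serrate; it defines the ingroup but does not resolve relationships within it.
chelicerae fused (derived state '+') is shared by Delta and Eta — a synapomorphy uniting that clade.
Most parsimonious ingroup topology: (((Delta,Eta),((Alpha,Theta),Beta)),Epsilon).
Changes per character on this tree: sclerotic ring: 1; lateral line: 1; asymmetric ears: 1; leaf margin serrate: 1; chelicerae fused: 1.
Total = 5.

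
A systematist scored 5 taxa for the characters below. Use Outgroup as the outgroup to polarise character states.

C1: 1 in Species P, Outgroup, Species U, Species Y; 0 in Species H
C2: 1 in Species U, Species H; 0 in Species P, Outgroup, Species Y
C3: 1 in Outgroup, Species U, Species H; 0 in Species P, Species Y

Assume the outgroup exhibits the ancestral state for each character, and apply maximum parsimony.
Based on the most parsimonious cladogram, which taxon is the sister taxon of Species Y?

Species P

Character polarity is set by the outgroup: the derived state is whichever differs from the outgroup's state, so for C1, C3 the derived state is '0', and for the remaining characters it is '1'.
C1: derived state '0' in Species H only — an autapomorphy, so it tells us nothing about relationships among taxa.
Only Species H and Species U show the derived state '1' for C2, supporting them as a clade.
Only Species P and Species Y show the derived state '0' for C3, supporting them as a clade.
Most parsimonious ingroup topology: ((Species H,Species U),(Species Y,Species P)).
Species Y and Species P form a cherry on this tree, so they are sister taxa.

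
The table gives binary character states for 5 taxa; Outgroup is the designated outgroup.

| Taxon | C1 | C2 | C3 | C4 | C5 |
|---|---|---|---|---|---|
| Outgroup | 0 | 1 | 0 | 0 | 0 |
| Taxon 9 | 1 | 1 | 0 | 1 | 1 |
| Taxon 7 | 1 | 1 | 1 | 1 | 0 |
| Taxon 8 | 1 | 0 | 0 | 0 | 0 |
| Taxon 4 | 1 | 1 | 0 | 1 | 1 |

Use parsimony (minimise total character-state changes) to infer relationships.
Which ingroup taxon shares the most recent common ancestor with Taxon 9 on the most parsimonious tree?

Taxon 4

Character polarity is set by the outgroup: the derived state is whichever differs from the outgroup's state, so for C2 the derived state is '0', and for the remaining characters it is '1'.
C1 (derived state '1') is shared by all ingroup taxa — unites the whole ingroup.
C2: derived state '0' in Taxon 8 only — an autapomorphy, so it tells us nothing about relationships among taxa.
C3 (derived state '1') is unique to Taxon 7 (autapomorphy; uninformative for grouping).
C4: derived state '1' in Taxon 4, Taxon 7, and Taxon 9 only — synapomorphy for {Taxon 4, Taxon 7, Taxon 9}.
C5: derived state '1' in Taxon 4 and Taxon 9 only — synapomorphy for {Taxon 4, Taxon 9}.
Most parsimonious ingroup topology: (((Taxon 9,Taxon 4),Taxon 7),Taxon 8).
Taxon 9 and Taxon 4 form a cherry on this tree, so they are sister taxa.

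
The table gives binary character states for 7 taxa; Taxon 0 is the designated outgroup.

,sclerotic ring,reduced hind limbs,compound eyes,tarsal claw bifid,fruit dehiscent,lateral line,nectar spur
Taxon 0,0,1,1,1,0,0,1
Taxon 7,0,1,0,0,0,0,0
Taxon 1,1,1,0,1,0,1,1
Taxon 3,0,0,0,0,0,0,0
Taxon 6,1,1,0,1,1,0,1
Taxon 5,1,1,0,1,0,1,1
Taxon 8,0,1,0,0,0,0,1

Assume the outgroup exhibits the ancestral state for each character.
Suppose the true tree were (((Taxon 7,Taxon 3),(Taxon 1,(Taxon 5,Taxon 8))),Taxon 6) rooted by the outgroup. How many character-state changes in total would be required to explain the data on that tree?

Map each character onto (((Taxon 7,Taxon 3),(Taxon 1,(Taxon 5,Taxon 8))),Taxon 6) (rooted by Taxon 0) and count the minimum state changes it requires (Fitch parsimony):
sclerotic ring: 3; reduced hind limbs: 1; compound eyes: 1; tarsal claw bifid: 2; fruit dehiscent: 1; lateral line: 2; nectar spur: 1.
Total tree length = 11.

11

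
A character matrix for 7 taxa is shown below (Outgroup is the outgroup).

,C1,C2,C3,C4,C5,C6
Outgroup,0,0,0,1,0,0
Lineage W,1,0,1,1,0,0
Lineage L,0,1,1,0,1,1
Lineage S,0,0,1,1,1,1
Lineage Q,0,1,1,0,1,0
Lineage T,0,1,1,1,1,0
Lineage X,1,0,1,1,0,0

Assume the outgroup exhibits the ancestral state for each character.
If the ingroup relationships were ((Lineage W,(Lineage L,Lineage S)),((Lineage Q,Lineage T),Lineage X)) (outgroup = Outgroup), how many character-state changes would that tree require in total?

Map each character onto ((Lineage W,(Lineage L,Lineage S)),((Lineage Q,Lineage T),Lineage X)) (rooted by Outgroup) and count the minimum state changes it requires (Fitch parsimony):
C1: 2; C2: 2; C3: 1; C4: 2; C5: 2; C6: 1.
Total tree length = 10.

10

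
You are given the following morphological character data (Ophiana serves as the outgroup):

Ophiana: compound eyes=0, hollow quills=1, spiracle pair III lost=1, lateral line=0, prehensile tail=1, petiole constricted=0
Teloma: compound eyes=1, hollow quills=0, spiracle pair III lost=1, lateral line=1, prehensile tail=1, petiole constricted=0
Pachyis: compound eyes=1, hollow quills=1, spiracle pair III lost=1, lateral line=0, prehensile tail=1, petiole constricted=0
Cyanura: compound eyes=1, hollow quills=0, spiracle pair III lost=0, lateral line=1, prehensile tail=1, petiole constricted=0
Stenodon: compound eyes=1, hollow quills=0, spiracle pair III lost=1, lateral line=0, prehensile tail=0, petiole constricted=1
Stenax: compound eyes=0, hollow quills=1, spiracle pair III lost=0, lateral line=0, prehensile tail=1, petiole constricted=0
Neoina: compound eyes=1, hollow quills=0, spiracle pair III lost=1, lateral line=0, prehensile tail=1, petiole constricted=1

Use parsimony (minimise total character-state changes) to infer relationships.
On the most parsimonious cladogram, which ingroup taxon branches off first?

Stenax

Character polarity is set by the outgroup: the derived state is whichever differs from the outgroup's state, so for hollow quills, spiracle pair III lost, prehensile tail the derived state is '0', and for the remaining characters it is '1'.
Only Cyanura, Neoina, Pachyis, Stenodon, and Teloma show the derived state '1' for compound eyes, supporting them as a clade.
hollow quills (derived state '0') is shared by Cyanura, Neoina, Stenodon, and Teloma — a synapomorphy uniting that clade.
spiracle pair III lost (state '0') occurs in Cyanura and Stenax but conflicts with the nesting implied by the other characters — most parsimoniously interpreted as homoplasy.
lateral line: derived state '1' in Cyanura and Teloma only — synapomorphy for {Cyanura, Teloma}.
prehensile tail: derived state '0' in Stenodon only — an autapomorphy, so it tells us nothing about relationships among taxa.
petiole constricted (derived state '1') is shared by Neoina and Stenodon — a synapomorphy uniting that clade.
Most parsimonious ingroup topology: ((((Teloma,Cyanura),(Stenodon,Neoina)),Pachyis),Stenax).
Stenax is sister to the clade containing all other ingroup taxa, so it is the earliest-diverging (most basal) ingroup lineage.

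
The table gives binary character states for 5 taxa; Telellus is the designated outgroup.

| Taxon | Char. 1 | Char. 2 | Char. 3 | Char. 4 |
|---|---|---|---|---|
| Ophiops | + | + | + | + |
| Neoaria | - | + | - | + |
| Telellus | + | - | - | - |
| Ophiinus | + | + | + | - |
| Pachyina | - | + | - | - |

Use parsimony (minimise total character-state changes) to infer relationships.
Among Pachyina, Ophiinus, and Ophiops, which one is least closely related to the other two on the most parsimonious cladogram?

Pachyina

Character polarity is set by the outgroup: the derived state is whichever differs from the outgroup's state, so for Char. 1 the derived state is '-', and for the remaining characters it is '+'.
Char. 1 (derived state '-') is shared by Neoaria and Pachyina — a synapomorphy uniting that clade.
Char. 2 (derived state '+') is shared by all ingroup taxa — unites the whole ingroup.
Only Ophiinus and Ophiops show the derived state '+' for Char. 3, supporting them as a clade.
Char. 4 (state '+') occurs in Neoaria and Ophiops but conflicts with the nesting implied by the other characters — most parsimoniously interpreted as homoplasy.
Most parsimonious ingroup topology: ((Ophiops,Ophiinus),(Neoaria,Pachyina)).
Ophiops and Ophiinus share a more recent common ancestor with each other than either does with Pachyina, so Pachyina is the least closely related of the three.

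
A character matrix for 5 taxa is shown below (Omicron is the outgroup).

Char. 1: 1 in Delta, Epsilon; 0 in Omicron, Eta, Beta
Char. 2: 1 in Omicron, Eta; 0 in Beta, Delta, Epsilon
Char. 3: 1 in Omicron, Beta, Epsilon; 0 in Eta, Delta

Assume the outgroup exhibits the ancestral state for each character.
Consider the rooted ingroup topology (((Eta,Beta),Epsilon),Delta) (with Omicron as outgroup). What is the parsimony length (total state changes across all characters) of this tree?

6

Map each character onto (((Eta,Beta),Epsilon),Delta) (rooted by Omicron) and count the minimum state changes it requires (Fitch parsimony):
Char. 1: 2; Char. 2: 2; Char. 3: 2.
Total tree length = 6.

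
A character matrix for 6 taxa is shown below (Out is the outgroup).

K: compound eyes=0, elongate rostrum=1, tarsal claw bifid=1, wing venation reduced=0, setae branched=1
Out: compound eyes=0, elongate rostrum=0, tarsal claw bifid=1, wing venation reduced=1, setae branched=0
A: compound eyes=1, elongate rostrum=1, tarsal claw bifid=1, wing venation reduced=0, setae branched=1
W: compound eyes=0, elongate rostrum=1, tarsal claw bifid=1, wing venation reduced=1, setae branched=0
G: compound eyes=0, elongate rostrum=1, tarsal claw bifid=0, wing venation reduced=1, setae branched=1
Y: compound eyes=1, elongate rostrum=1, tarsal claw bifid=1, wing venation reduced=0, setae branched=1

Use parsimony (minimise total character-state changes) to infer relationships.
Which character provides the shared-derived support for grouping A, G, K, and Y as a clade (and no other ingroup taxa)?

setae branched

Character polarity is set by the outgroup: the derived state is whichever differs from the outgroup's state, so for tarsal claw bifid, wing venation reduced the derived state is '0', and for the remaining characters it is '1'.
compound eyes (derived state '1') is shared by A and Y — a synapomorphy uniting that clade.
All ingroup taxa share the derived state '1' for elongate rostrum; it defines the ingroup but does not resolve relationships within it.
tarsal claw bifid (derived state '0') is unique to G (autapomorphy; uninformative for grouping).
Only A, K, and Y show the derived state '0' for wing venation reduced, supporting them as a clade.
setae branched (derived state '1') is shared by A, G, K, and Y — a synapomorphy uniting that clade.
Most parsimonious ingroup topology: (W,(((Y,A),K),G)).
The clade {A, G, K, Y} is supported by setae branched: its derived state '1' occurs in exactly those taxa and in no other taxon (including the outgroup).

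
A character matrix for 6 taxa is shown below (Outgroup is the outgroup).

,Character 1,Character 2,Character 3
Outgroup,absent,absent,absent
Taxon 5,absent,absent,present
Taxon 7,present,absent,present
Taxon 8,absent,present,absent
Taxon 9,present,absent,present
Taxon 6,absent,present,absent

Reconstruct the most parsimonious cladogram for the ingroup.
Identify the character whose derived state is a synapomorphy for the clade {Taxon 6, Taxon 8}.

Character 2

The outgroup has state 'absent' for every character, so 'present' is the derived state throughout.
Character 1: derived state 'present' in Taxon 7 and Taxon 9 only — synapomorphy for {Taxon 7, Taxon 9}.
Character 2: derived state 'present' in Taxon 6 and Taxon 8 only — synapomorphy for {Taxon 6, Taxon 8}.
Only Taxon 5, Taxon 7, and Taxon 9 show the derived state 'present' for Character 3, supporting them as a clade.
Most parsimonious ingroup topology: ((Taxon 5,(Taxon 7,Taxon 9)),(Taxon 8,Taxon 6)).
The clade {Taxon 6, Taxon 8} is supported by Character 2: its derived state 'present' occurs in exactly those taxa and in no other taxon (including the outgroup).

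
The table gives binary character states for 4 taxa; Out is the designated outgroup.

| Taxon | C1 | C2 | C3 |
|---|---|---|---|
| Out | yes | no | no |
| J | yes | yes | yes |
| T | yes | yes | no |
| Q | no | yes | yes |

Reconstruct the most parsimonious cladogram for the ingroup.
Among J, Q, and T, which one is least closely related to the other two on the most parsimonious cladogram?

Character polarity is set by the outgroup: the derived state is whichever differs from the outgroup's state, so for C1 the derived state is 'no', and for the remaining characters it is 'yes'.
C1 (derived state 'no') is unique to Q (autapomorphy; uninformative for grouping).
C2 (derived state 'yes') is shared by all ingroup taxa — unites the whole ingroup.
Only J and Q show the derived state 'yes' for C3, supporting them as a clade.
Most parsimonious ingroup topology: ((J,Q),T).
J and Q share a more recent common ancestor with each other than either does with T, so T is the least closely related of the three.

T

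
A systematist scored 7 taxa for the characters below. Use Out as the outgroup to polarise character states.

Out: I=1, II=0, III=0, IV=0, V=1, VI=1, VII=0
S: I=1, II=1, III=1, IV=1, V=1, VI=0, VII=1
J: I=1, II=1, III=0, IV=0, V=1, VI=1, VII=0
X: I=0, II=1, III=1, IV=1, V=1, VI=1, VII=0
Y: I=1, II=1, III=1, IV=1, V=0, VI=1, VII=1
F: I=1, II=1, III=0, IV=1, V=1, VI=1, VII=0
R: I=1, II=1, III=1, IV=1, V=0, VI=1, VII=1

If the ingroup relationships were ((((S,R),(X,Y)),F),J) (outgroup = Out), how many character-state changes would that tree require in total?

Map each character onto ((((S,R),(X,Y)),F),J) (rooted by Out) and count the minimum state changes it requires (Fitch parsimony):
I: 1; II: 1; III: 1; IV: 1; V: 2; VI: 1; VII: 2.
Total tree length = 9.

9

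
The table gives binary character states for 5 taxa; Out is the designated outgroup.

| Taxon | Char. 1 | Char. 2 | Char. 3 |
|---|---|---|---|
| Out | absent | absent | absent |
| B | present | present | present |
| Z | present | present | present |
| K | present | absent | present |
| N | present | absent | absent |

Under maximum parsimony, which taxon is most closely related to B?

The outgroup has state 'absent' for every character, so 'present' is the derived state throughout.
All ingroup taxa share the derived state 'present' for Char. 1; it defines the ingroup but does not resolve relationships within it.
Char. 2 (derived state 'present') is shared by B and Z — a synapomorphy uniting that clade.
Only B, K, and Z show the derived state 'present' for Char. 3, supporting them as a clade.
Most parsimonious ingroup topology: (((B,Z),K),N).
B and Z form a cherry on this tree, so they are sister taxa.

Z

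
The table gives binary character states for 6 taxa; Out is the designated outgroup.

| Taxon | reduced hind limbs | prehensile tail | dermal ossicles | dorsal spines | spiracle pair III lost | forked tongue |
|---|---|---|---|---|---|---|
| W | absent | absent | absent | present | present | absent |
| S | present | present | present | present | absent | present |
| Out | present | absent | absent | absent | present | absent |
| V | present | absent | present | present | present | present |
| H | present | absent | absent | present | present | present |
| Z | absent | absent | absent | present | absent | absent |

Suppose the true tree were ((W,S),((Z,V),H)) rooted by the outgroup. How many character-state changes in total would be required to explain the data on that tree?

11

Map each character onto ((W,S),((Z,V),H)) (rooted by Out) and count the minimum state changes it requires (Fitch parsimony):
reduced hind limbs: 2; prehensile tail: 1; dermal ossicles: 2; dorsal spines: 1; spiracle pair III lost: 2; forked tongue: 3.
Total tree length = 11.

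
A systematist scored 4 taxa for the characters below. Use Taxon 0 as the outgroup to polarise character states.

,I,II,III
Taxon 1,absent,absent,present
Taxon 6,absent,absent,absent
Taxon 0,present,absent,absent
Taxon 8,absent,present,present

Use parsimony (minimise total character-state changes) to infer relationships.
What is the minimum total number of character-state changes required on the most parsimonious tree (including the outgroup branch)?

Character polarity is set by the outgroup: the derived state is whichever differs from the outgroup's state, so for I the derived state is 'absent', and for the remaining characters it is 'present'.
All ingroup taxa share the derived state 'absent' for I; it defines the ingroup but does not resolve relationships within it.
II: derived state 'present' in Taxon 8 only — an autapomorphy, so it tells us nothing about relationships among taxa.
III: derived state 'present' in Taxon 1 and Taxon 8 only — synapomorphy for {Taxon 1, Taxon 8}.
Most parsimonious ingroup topology: ((Taxon 8,Taxon 1),Taxon 6).
Changes per character on this tree: I: 1; II: 1; III: 1.
Total = 3.

3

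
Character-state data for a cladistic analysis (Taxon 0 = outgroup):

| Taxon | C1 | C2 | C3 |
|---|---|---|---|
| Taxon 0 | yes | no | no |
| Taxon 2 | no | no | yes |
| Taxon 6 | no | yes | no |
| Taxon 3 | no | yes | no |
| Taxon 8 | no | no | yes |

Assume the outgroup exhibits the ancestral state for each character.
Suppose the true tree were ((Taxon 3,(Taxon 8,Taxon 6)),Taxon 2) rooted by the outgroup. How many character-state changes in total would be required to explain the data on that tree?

Map each character onto ((Taxon 3,(Taxon 8,Taxon 6)),Taxon 2) (rooted by Taxon 0) and count the minimum state changes it requires (Fitch parsimony):
C1: 1; C2: 2; C3: 2.
Total tree length = 5.

5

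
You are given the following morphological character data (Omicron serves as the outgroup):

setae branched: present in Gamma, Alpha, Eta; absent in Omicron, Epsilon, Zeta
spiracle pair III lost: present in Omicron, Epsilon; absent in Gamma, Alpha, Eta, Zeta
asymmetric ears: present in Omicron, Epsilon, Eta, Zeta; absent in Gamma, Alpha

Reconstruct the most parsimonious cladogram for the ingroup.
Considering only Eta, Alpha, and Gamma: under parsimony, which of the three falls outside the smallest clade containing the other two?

Eta

Character polarity is set by the outgroup: the derived state is whichever differs from the outgroup's state, so for spiracle pair III lost, asymmetric ears the derived state is 'absent', and for the remaining characters it is 'present'.
setae branched (derived state 'present') is shared by Alpha, Eta, and Gamma — a synapomorphy uniting that clade.
spiracle pair III lost: derived state 'absent' in Alpha, Eta, Gamma, and Zeta only — synapomorphy for {Alpha, Eta, Gamma, Zeta}.
asymmetric ears: derived state 'absent' in Alpha and Gamma only — synapomorphy for {Alpha, Gamma}.
Most parsimonious ingroup topology: ((((Gamma,Alpha),Eta),Zeta),Epsilon).
Alpha and Gamma share a more recent common ancestor with each other than either does with Eta, so Eta is the least closely related of the three.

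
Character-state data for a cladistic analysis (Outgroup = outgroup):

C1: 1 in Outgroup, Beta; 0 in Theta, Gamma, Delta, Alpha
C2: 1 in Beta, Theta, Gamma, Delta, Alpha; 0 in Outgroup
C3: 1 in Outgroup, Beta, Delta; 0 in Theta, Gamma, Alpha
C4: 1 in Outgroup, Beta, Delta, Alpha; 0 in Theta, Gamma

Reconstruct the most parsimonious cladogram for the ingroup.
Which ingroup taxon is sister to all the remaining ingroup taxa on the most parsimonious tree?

Beta

Character polarity is set by the outgroup: the derived state is whichever differs from the outgroup's state, so for C1, C3, C4 the derived state is '0', and for the remaining characters it is '1'.
Only Alpha, Delta, Gamma, and Theta show the derived state '0' for C1, supporting them as a clade.
All ingroup taxa share the derived state '1' for C2; it defines the ingroup but does not resolve relationships within it.
C3 (derived state '0') is shared by Alpha, Gamma, and Theta — a synapomorphy uniting that clade.
Only Gamma and Theta show the derived state '0' for C4, supporting them as a clade.
Most parsimonious ingroup topology: (Beta,(((Theta,Gamma),Alpha),Delta)).
Beta is sister to the clade containing all other ingroup taxa, so it is the earliest-diverging (most basal) ingroup lineage.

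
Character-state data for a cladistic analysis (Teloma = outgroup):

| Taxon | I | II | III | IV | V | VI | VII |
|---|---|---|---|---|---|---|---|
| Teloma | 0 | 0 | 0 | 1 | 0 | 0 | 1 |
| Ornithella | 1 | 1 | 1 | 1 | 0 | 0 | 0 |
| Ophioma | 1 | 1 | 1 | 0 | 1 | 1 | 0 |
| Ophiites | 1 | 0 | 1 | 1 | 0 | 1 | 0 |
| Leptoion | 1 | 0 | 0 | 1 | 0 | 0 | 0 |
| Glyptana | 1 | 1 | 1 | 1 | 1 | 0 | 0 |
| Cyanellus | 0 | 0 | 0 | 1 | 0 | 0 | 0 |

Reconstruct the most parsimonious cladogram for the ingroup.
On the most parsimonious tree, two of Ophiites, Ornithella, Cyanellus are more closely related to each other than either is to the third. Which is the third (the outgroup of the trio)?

Character polarity is set by the outgroup: the derived state is whichever differs from the outgroup's state, so for IV, VII the derived state is '0', and for the remaining characters it is '1'.
I: derived state '1' in Glyptana, Leptoion, Ophiites, Ophioma, and Ornithella only — synapomorphy for {Glyptana, Leptoion, Ophiites, Ophioma, Ornithella}.
II (derived state '1') is shared by Glyptana, Ophioma, and Ornithella — a synapomorphy uniting that clade.
III (derived state '1') is shared by Glyptana, Ophiites, Ophioma, and Ornithella — a synapomorphy uniting that clade.
IV (derived state '0') is unique to Ophioma (autapomorphy; uninformative for grouping).
Only Glyptana and Ophioma show the derived state '1' for V, supporting them as a clade.
VI groups Ophiites and Ophioma, which is incompatible with the clades supported by the remaining characters; treating it as convergent (homoplasy) costs fewer steps than any alternative tree.
VII (derived state '0') is shared by all ingroup taxa — unites the whole ingroup.
Most parsimonious ingroup topology: ((((Ornithella,(Ophioma,Glyptana)),Ophiites),Leptoion),Cyanellus).
Ornithella and Ophiites share a more recent common ancestor with each other than either does with Cyanellus, so Cyanellus is the least closely related of the three.

Cyanellus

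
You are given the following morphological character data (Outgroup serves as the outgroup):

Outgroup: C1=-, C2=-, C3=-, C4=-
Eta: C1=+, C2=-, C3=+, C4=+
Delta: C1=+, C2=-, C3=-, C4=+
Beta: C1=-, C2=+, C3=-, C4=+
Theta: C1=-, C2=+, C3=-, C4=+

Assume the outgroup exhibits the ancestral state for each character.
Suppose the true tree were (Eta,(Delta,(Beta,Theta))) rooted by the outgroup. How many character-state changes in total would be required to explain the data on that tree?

Map each character onto (Eta,(Delta,(Beta,Theta))) (rooted by Outgroup) and count the minimum state changes it requires (Fitch parsimony):
C1: 2; C2: 1; C3: 1; C4: 1.
Total tree length = 5.

5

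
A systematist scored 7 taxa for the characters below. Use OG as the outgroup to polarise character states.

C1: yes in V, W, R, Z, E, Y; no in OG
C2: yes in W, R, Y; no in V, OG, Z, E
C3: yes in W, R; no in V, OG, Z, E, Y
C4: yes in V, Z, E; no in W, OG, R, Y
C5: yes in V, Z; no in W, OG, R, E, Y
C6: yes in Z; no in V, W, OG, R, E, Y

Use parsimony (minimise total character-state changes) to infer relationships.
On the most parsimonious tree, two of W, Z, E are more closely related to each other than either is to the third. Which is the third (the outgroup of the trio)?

The outgroup has state 'no' for every character, so 'yes' is the derived state throughout.
C1 (derived state 'yes') is shared by all ingroup taxa — unites the whole ingroup.
C2 (derived state 'yes') is shared by R, W, and Y — a synapomorphy uniting that clade.
C3 (derived state 'yes') is shared by R and W — a synapomorphy uniting that clade.
C4: derived state 'yes' in E, V, and Z only — synapomorphy for {E, V, Z}.
C5 (derived state 'yes') is shared by V and Z — a synapomorphy uniting that clade.
C6: derived state 'yes' in Z only — an autapomorphy, so it tells us nothing about relationships among taxa.
Most parsimonious ingroup topology: (((V,Z),E),(Y,(W,R))).
Z and E share a more recent common ancestor with each other than either does with W, so W is the least closely related of the three.

W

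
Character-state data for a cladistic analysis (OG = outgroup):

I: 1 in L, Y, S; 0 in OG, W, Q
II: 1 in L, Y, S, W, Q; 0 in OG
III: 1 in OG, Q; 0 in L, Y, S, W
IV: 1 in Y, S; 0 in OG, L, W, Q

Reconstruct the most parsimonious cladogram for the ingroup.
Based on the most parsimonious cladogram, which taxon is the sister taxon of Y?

Character polarity is set by the outgroup: the derived state is whichever differs from the outgroup's state, so for III the derived state is '0', and for the remaining characters it is '1'.
I (derived state '1') is shared by L, S, and Y — a synapomorphy uniting that clade.
All ingroup taxa share the derived state '1' for II; it defines the ingroup but does not resolve relationships within it.
III (derived state '0') is shared by L, S, W, and Y — a synapomorphy uniting that clade.
IV: derived state '1' in S and Y only — synapomorphy for {S, Y}.
Most parsimonious ingroup topology: (((L,(Y,S)),W),Q).
Y and S form a cherry on this tree, so they are sister taxa.

S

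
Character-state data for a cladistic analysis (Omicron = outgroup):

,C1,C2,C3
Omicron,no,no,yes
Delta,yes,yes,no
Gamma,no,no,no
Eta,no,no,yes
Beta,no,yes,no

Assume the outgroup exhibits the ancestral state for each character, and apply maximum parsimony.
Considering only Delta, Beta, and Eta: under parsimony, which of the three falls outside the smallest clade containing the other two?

Character polarity is set by the outgroup: the derived state is whichever differs from the outgroup's state, so for C3 the derived state is 'no', and for the remaining characters it is 'yes'.
C1: derived state 'yes' in Delta only — an autapomorphy, so it tells us nothing about relationships among taxa.
C2 (derived state 'yes') is shared by Beta and Delta — a synapomorphy uniting that clade.
C3: derived state 'no' in Beta, Delta, and Gamma only — synapomorphy for {Beta, Delta, Gamma}.
Most parsimonious ingroup topology: (((Delta,Beta),Gamma),Eta).
Delta and Beta share a more recent common ancestor with each other than either does with Eta, so Eta is the least closely related of the three.

Eta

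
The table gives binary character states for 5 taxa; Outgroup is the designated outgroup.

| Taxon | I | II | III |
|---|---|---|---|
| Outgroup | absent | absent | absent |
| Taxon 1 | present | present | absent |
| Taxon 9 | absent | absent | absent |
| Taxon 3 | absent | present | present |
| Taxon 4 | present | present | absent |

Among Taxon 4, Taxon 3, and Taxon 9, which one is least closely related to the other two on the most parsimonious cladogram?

The outgroup has state 'absent' for every character, so 'present' is the derived state throughout.
I: derived state 'present' in Taxon 1 and Taxon 4 only — synapomorphy for {Taxon 1, Taxon 4}.
II (derived state 'present') is shared by Taxon 1, Taxon 3, and Taxon 4 — a synapomorphy uniting that clade.
III: derived state 'present' in Taxon 3 only — an autapomorphy, so it tells us nothing about relationships among taxa.
Most parsimonious ingroup topology: (((Taxon 1,Taxon 4),Taxon 3),Taxon 9).
Taxon 4 and Taxon 3 share a more recent common ancestor with each other than either does with Taxon 9, so Taxon 9 is the least closely related of the three.

Taxon 9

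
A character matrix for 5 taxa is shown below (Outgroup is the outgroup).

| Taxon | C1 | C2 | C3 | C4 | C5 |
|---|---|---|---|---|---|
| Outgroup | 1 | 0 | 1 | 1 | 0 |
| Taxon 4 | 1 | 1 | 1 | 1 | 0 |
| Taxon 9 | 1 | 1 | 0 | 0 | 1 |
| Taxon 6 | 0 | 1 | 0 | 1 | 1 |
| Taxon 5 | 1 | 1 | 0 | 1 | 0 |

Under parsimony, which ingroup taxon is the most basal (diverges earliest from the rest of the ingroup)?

Taxon 4

Character polarity is set by the outgroup: the derived state is whichever differs from the outgroup's state, so for C1, C3, C4 the derived state is '0', and for the remaining characters it is '1'.
C1: derived state '0' in Taxon 6 only — an autapomorphy, so it tells us nothing about relationships among taxa.
C2 (derived state '1') is shared by all ingroup taxa — unites the whole ingroup.
C3 (derived state '0') is shared by Taxon 5, Taxon 6, and Taxon 9 — a synapomorphy uniting that clade.
C4 (derived state '0') is unique to Taxon 9 (autapomorphy; uninformative for grouping).
Only Taxon 6 and Taxon 9 show the derived state '1' for C5, supporting them as a clade.
Most parsimonious ingroup topology: (Taxon 4,((Taxon 9,Taxon 6),Taxon 5)).
Taxon 4 is sister to the clade containing all other ingroup taxa, so it is the earliest-diverging (most basal) ingroup lineage.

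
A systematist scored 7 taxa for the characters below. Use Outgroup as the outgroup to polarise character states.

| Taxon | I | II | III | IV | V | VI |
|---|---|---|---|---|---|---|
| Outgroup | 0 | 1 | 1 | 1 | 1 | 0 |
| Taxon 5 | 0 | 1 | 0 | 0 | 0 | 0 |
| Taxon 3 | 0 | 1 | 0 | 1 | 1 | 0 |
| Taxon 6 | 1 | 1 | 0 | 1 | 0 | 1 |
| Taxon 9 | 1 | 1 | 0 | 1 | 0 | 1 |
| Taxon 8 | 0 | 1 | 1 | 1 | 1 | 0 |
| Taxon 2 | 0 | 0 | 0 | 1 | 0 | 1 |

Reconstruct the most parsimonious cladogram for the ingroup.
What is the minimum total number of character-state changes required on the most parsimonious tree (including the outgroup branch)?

Character polarity is set by the outgroup: the derived state is whichever differs from the outgroup's state, so for II, III, IV, V the derived state is '0', and for the remaining characters it is '1'.
I: derived state '1' in Taxon 6 and Taxon 9 only — synapomorphy for {Taxon 6, Taxon 9}.
II (derived state '0') is unique to Taxon 2 (autapomorphy; uninformative for grouping).
III (derived state '0') is shared by Taxon 2, Taxon 3, Taxon 5, Taxon 6, and Taxon 9 — a synapomorphy uniting that clade.
IV: derived state '0' in Taxon 5 only — an autapomorphy, so it tells us nothing about relationships among taxa.
V: derived state '0' in Taxon 2, Taxon 5, Taxon 6, and Taxon 9 only — synapomorphy for {Taxon 2, Taxon 5, Taxon 6, Taxon 9}.
VI (derived state '1') is shared by Taxon 2, Taxon 6, and Taxon 9 — a synapomorphy uniting that clade.
Most parsimonious ingroup topology: (((Taxon 5,((Taxon 6,Taxon 9),Taxon 2)),Taxon 3),Taxon 8).
Changes per character on this tree: I: 1; II: 1; III: 1; IV: 1; V: 1; VI: 1.
Total = 6.

6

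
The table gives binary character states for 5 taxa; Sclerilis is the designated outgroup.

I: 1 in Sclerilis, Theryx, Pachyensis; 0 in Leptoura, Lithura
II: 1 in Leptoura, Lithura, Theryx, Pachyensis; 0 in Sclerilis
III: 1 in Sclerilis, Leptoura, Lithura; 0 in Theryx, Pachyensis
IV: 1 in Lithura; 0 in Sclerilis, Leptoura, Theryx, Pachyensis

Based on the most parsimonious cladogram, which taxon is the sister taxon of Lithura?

Leptoura

Character polarity is set by the outgroup: the derived state is whichever differs from the outgroup's state, so for I, III the derived state is '0', and for the remaining characters it is '1'.
I (derived state '0') is shared by Leptoura and Lithura — a synapomorphy uniting that clade.
II (derived state '1') is shared by all ingroup taxa — unites the whole ingroup.
III: derived state '0' in Pachyensis and Theryx only — synapomorphy for {Pachyensis, Theryx}.
IV: derived state '1' in Lithura only — an autapomorphy, so it tells us nothing about relationships among taxa.
Most parsimonious ingroup topology: ((Leptoura,Lithura),(Theryx,Pachyensis)).
Lithura and Leptoura form a cherry on this tree, so they are sister taxa.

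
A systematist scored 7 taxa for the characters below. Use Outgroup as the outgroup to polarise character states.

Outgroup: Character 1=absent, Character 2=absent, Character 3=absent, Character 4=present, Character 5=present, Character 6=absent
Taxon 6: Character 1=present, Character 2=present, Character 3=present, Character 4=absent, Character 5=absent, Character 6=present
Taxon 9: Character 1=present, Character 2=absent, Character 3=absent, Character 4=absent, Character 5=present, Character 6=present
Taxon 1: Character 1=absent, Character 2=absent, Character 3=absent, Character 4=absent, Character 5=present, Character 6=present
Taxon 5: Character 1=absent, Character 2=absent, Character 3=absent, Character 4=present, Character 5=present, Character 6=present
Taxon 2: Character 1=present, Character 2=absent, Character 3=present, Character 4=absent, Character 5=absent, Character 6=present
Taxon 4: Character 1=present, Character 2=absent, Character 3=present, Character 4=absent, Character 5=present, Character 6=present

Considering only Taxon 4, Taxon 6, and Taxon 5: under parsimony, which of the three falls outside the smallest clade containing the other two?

Taxon 5

Character polarity is set by the outgroup: the derived state is whichever differs from the outgroup's state, so for Character 4, Character 5 the derived state is 'absent', and for the remaining characters it is 'present'.
Character 1: derived state 'present' in Taxon 2, Taxon 4, Taxon 6, and Taxon 9 only — synapomorphy for {Taxon 2, Taxon 4, Taxon 6, Taxon 9}.
Character 2: derived state 'present' in Taxon 6 only — an autapomorphy, so it tells us nothing about relationships among taxa.
Only Taxon 2, Taxon 4, and Taxon 6 show the derived state 'present' for Character 3, supporting them as a clade.
Only Taxon 1, Taxon 2, Taxon 4, Taxon 6, and Taxon 9 show the derived state 'absent' for Character 4, supporting them as a clade.
Character 5 (derived state 'absent') is shared by Taxon 2 and Taxon 6 — a synapomorphy uniting that clade.
All ingroup taxa share the derived state 'present' for Character 6; it defines the ingroup but does not resolve relationships within it.
Most parsimonious ingroup topology: (((((Taxon 6,Taxon 2),Taxon 4),Taxon 9),Taxon 1),Taxon 5).
Taxon 4 and Taxon 6 share a more recent common ancestor with each other than either does with Taxon 5, so Taxon 5 is the least closely related of the three.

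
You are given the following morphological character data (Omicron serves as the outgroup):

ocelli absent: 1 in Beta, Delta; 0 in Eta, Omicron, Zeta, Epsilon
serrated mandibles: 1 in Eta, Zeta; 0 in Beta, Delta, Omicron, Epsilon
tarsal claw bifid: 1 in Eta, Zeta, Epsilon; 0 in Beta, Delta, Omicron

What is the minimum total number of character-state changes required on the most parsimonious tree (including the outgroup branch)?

The outgroup has state '0' for every character, so '1' is the derived state throughout.
Only Beta and Delta show the derived state '1' for ocelli absent, supporting them as a clade.
serrated mandibles: derived state '1' in Eta and Zeta only — synapomorphy for {Eta, Zeta}.
tarsal claw bifid (derived state '1') is shared by Epsilon, Eta, and Zeta — a synapomorphy uniting that clade.
Most parsimonious ingroup topology: (((Eta,Zeta),Epsilon),(Delta,Beta)).
Changes per character on this tree: ocelli absent: 1; serrated mandibles: 1; tarsal claw bifid: 1.
Total = 3.

3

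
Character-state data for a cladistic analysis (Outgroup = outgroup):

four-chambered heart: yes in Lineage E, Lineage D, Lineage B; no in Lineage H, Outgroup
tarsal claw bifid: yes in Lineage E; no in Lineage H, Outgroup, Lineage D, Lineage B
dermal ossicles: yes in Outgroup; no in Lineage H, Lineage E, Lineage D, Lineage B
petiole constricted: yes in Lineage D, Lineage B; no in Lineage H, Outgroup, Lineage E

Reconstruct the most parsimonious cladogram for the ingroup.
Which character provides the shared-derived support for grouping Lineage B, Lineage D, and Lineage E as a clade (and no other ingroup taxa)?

four-chambered heart

Character polarity is set by the outgroup: the derived state is whichever differs from the outgroup's state, so for dermal ossicles the derived state is 'no', and for the remaining characters it is 'yes'.
Only Lineage B, Lineage D, and Lineage E show the derived state 'yes' for four-chambered heart, supporting them as a clade.
tarsal claw bifid (derived state 'yes') is unique to Lineage E (autapomorphy; uninformative for grouping).
All ingroup taxa share the derived state 'no' for dermal ossicles; it defines the ingroup but does not resolve relationships within it.
petiole constricted: derived state 'yes' in Lineage B and Lineage D only — synapomorphy for {Lineage B, Lineage D}.
Most parsimonious ingroup topology: (((Lineage D,Lineage B),Lineage E),Lineage H).
The clade {Lineage B, Lineage D, Lineage E} is supported by four-chambered heart: its derived state 'yes' occurs in exactly those taxa and in no other taxon (including the outgroup).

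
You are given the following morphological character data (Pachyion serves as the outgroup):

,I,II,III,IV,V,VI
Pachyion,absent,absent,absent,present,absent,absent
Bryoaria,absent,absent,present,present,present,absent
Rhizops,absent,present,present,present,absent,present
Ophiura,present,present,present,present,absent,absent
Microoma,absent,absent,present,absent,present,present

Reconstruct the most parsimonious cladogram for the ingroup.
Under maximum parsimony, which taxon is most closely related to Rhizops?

Ophiura

Character polarity is set by the outgroup: the derived state is whichever differs from the outgroup's state, so for IV the derived state is 'absent', and for the remaining characters it is 'present'.
I (derived state 'present') is unique to Ophiura (autapomorphy; uninformative for grouping).
II: derived state 'present' in Ophiura and Rhizops only — synapomorphy for {Ophiura, Rhizops}.
III (derived state 'present') is shared by all ingroup taxa — unites the whole ingroup.
IV: derived state 'absent' in Microoma only — an autapomorphy, so it tells us nothing about relationships among taxa.
V: derived state 'present' in Bryoaria and Microoma only — synapomorphy for {Bryoaria, Microoma}.
VI (state 'present') occurs in Microoma and Rhizops but conflicts with the nesting implied by the other characters — most parsimoniously interpreted as homoplasy.
Most parsimonious ingroup topology: ((Bryoaria,Microoma),(Rhizops,Ophiura)).
Rhizops and Ophiura form a cherry on this tree, so they are sister taxa.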